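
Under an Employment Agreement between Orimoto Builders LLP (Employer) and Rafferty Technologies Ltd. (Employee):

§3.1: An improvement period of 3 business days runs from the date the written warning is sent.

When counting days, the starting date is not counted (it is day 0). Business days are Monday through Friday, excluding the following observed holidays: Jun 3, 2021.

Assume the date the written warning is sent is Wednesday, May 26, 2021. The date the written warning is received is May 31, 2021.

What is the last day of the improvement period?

May 31, 2021

The last day of the improvement period: 3 business days after Wednesday, May 26, 2021, skipping weekends — May 27, May 28, May 31 — lands on Monday, May 31, 2021.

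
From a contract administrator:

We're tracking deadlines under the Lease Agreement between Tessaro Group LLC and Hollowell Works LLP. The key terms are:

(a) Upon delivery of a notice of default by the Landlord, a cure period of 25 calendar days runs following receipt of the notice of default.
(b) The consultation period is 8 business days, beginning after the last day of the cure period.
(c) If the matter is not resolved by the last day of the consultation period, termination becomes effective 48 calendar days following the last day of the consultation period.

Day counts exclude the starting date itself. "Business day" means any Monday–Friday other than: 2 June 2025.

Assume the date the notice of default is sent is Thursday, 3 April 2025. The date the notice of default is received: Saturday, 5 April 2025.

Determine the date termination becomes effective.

The last day of the cure period: 25 calendar days after 5 April 2025 is 30 April 2025.
The last day of the consultation period: counting 8 business days from Wednesday, 30 April 2025 (May 1, May 2, May 5, May 6, May 7, May 8, May 9, May 12, skipping weekends) reaches Monday, 12 May 2025.
The date termination becomes effective: 12 May 2025 + 48 days = 29 June 2025.

29 June 2025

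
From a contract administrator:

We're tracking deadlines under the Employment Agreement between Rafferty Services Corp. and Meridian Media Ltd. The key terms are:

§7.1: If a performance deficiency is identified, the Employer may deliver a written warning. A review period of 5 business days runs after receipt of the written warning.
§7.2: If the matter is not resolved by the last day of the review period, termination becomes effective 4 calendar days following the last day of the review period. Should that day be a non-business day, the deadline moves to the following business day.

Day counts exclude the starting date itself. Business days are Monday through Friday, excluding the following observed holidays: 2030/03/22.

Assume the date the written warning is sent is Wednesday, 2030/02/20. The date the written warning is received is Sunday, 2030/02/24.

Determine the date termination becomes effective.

The last day of the review period: 5 business days after Sunday, 2030/02/24, skipping weekends — Feb 25, Feb 26, Feb 27, Feb 28, Mar 1 — lands on Friday, 2030/03/01.
The date termination becomes effective: 4 calendar days after 2030/03/01 is 2030/03/05. 2030/03/05 is a Tuesday and is not a listed holiday, so no roll-forward applies.

2030/03/05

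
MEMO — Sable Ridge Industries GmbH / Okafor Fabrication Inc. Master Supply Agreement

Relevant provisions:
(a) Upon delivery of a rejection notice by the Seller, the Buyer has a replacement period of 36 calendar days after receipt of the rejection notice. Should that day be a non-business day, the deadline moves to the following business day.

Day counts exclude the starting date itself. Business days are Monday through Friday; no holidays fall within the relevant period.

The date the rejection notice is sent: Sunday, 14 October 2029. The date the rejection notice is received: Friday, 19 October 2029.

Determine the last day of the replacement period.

Adding 36 calendar days to 19 October 2029 gives 24 November 2029, which is the last day of the replacement period. That falls on a Saturday, so it rolls to the next business day, Monday, 26 November 2029.

26 November 2029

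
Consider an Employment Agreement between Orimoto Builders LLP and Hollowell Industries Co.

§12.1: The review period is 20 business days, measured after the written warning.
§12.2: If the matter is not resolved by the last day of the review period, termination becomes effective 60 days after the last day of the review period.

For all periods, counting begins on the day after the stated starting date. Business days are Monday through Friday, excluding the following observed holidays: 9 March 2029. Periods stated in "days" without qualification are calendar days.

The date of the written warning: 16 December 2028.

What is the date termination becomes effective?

13 March 2029

The last day of the review period: counting 20 business days from Saturday, 16 December 2028 (Dec 18, Dec 19, Dec 20, Dec 21, …, Jan 10, Jan 11, Jan 12, skipping weekends) reaches Friday, 12 January 2029.
The date termination becomes effective: 12 January 2029 + 60 days = 13 March 2029.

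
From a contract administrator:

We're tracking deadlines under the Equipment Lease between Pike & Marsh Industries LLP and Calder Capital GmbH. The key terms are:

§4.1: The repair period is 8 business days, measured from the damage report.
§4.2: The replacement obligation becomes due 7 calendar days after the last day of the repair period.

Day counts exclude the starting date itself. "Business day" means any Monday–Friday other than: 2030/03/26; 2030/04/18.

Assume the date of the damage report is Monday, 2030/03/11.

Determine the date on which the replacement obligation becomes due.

2030/03/28

From Monday, 2030/03/11, 8 business days (Mar 12, Mar 13, Mar 14, Mar 15, Mar 18, Mar 19, Mar 20, Mar 21, skipping weekends) brings us to Thursday, 2030/03/21, which is the last day of the repair period.
The date on which the replacement obligation becomes due: 7 calendar days after 2030/03/21 is 2030/03/28.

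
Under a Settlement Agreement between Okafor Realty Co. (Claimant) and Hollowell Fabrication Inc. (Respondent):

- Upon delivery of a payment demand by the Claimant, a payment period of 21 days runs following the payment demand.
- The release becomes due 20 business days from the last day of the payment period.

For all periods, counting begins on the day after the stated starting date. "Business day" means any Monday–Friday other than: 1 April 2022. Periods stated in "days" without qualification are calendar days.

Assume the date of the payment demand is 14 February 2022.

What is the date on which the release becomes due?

5 April 2022

The last day of the payment period: 21 calendar days after 14 February 2022 is 7 March 2022.
From Monday, 7 March 2022, 20 business days (Mar 8, Mar 9, Mar 10, Mar 11, …, Mar 31, Apr 4, Apr 5, skipping weekends and the listed holiday on Apr 1) brings us to Tuesday, 5 April 2022, which is the date on which the release becomes due.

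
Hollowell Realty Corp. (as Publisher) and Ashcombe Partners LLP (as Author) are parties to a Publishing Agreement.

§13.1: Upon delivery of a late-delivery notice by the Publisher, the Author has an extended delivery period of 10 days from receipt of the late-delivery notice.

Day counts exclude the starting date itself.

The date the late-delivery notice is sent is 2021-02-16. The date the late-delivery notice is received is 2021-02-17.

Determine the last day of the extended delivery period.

2021-02-27

Adding 10 calendar days to 2021-02-17 gives 2021-02-27, which is the last day of the extended delivery period.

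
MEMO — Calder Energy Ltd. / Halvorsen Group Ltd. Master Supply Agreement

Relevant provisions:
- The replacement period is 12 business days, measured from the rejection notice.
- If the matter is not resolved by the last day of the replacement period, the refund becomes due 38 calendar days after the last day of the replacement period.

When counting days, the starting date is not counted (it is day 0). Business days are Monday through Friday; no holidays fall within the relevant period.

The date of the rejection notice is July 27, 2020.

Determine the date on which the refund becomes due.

From Monday, July 27, 2020, 12 business days (Jul 28, Jul 29, Jul 30, Jul 31, …, Aug 10, Aug 11, Aug 12, skipping weekends) brings us to Wednesday, August 12, 2020, which is the last day of the replacement period.
Adding 38 calendar days to August 12, 2020 gives September 19, 2020, which is the date on which the refund becomes due.

September 19, 2020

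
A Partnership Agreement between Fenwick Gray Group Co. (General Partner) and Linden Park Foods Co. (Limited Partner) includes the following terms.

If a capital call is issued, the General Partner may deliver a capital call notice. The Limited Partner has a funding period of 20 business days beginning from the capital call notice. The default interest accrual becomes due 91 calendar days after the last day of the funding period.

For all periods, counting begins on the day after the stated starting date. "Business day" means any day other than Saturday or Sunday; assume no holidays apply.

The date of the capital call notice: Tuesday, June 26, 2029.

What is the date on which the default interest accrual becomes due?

The last day of the funding period: 20 business days after Tuesday, June 26, 2029, skipping weekends — Jun 27, Jun 28, Jun 29, Jul 2, …, Jul 20, Jul 23, Jul 24 — lands on Tuesday, July 24, 2029.
The date on which the default interest accrual becomes due: 91 calendar days after July 24, 2029 is October 23, 2029.

October 23, 2029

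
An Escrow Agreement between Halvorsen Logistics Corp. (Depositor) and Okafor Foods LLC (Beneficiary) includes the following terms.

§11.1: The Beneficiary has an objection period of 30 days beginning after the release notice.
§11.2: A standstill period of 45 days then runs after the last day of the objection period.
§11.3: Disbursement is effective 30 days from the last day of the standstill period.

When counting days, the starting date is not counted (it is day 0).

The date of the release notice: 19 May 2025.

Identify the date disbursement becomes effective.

1 September 2025

The last day of the objection period: 19 May 2025 + 30 days = 18 June 2025.
Adding 45 calendar days to 18 June 2025 gives 2 August 2025, which is the last day of the standstill period.
The date disbursement becomes effective: 30 calendar days after 2 August 2025 is 1 September 2025.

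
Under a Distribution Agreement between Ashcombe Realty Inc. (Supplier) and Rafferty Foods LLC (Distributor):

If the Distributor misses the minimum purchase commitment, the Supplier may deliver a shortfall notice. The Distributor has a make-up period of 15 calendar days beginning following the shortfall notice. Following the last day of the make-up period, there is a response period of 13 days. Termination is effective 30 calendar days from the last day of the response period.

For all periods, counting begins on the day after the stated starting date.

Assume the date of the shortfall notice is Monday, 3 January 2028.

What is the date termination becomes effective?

Adding 15 calendar days to 3 January 2028 gives 18 January 2028, which is the last day of the make-up period.
Adding 13 calendar days to 18 January 2028 gives 31 January 2028, which is the last day of the response period.
The date termination becomes effective: 30 calendar days after 31 January 2028 is 1 March 2028.

1 March 2028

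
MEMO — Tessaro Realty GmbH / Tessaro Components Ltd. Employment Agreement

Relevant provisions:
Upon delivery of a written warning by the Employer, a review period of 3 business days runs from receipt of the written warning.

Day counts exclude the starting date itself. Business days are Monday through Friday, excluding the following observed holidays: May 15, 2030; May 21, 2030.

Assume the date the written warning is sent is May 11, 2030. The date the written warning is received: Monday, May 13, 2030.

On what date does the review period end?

May 17, 2030

The last day of the review period: counting 3 business days from Monday, May 13, 2030 (May 14, May 16, May 17, skipping weekends and the listed holiday on May 15) reaches Friday, May 17, 2030.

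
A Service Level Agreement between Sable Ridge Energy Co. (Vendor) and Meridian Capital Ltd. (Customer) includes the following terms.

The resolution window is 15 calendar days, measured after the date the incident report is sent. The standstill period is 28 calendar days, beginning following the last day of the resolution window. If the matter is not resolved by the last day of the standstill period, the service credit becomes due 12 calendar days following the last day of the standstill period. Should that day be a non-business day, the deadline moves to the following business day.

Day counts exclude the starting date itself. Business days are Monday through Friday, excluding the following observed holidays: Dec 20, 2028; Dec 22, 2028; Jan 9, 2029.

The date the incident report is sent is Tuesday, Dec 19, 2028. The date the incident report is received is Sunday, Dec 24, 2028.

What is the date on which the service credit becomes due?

Feb 12, 2029

The last day of the resolution window: Dec 19, 2028 + 15 days = Jan 3, 2029.
The last day of the standstill period: Jan 3, 2029 + 28 days = Jan 31, 2029.
The date on which the service credit becomes due: Jan 31, 2029 + 12 days = Feb 12, 2029. Feb 12, 2029 is a Monday and is not a listed holiday, so no roll-forward applies.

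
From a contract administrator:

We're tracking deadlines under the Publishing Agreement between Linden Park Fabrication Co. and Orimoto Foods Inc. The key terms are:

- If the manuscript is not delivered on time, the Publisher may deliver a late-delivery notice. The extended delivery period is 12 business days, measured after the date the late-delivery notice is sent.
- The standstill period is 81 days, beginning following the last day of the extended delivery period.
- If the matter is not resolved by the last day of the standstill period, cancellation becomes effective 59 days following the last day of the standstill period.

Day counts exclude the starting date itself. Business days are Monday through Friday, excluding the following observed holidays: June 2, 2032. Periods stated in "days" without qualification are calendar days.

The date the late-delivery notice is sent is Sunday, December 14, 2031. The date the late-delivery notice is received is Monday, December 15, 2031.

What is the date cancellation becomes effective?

May 18, 2032

From Sunday, December 14, 2031, 12 business days (Dec 15, Dec 16, Dec 17, Dec 18, …, Dec 26, Dec 29, Dec 30, skipping weekends) brings us to Tuesday, December 30, 2031, which is the last day of the extended delivery period.
The last day of the standstill period: 81 calendar days after December 30, 2031 is March 20, 2032.
Adding 59 calendar days to March 20, 2032 gives May 18, 2032, which is the date cancellation becomes effective.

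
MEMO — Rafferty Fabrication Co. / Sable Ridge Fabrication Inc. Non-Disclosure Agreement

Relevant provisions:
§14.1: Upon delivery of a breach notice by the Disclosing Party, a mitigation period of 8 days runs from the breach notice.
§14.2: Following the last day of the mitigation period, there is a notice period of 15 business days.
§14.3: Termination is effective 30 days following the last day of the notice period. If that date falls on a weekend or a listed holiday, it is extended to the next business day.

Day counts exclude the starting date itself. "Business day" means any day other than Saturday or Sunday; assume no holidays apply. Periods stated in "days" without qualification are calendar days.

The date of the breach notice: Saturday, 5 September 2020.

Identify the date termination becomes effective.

2 November 2020

Adding 8 calendar days to 5 September 2020 gives 13 September 2020, which is the last day of the mitigation period.
The last day of the notice period: 15 business days after Sunday, 13 September 2020, skipping weekends — Sep 14, Sep 15, Sep 16, Sep 17, …, Sep 30, Oct 1, Oct 2 — lands on Friday, 2 October 2020.
The date termination becomes effective: 2 October 2020 + 30 days = 1 November 2020. That falls on a Sunday, so it rolls to the next business day, Monday, 2 November 2020.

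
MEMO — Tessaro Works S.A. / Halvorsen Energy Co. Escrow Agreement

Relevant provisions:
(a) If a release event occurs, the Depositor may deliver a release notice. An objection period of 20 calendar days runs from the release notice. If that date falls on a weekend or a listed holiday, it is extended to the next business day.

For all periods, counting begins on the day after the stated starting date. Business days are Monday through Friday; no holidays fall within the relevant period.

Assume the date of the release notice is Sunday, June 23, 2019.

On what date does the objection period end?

The last day of the objection period: June 23, 2019 + 20 days = July 13, 2019. That falls on a Saturday, so it rolls to the next business day, Monday, July 15, 2019.

July 15, 2019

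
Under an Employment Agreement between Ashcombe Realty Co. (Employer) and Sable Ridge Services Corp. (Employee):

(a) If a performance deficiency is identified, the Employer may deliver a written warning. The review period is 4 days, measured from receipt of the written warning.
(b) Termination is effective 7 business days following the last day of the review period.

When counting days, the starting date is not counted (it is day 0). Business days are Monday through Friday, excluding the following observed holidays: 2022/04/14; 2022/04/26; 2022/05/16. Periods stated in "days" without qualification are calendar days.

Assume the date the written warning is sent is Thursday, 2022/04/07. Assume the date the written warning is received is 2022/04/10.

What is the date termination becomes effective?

Adding 4 calendar days to 2022/04/10 gives 2022/04/14, which is the last day of the review period.
The date termination becomes effective: 7 business days after Thursday, 2022/04/14, skipping weekends — Apr 15, Apr 18, Apr 19, Apr 20, Apr 21, Apr 22, Apr 25 — lands on Monday, 2022/04/25.

2022/04/25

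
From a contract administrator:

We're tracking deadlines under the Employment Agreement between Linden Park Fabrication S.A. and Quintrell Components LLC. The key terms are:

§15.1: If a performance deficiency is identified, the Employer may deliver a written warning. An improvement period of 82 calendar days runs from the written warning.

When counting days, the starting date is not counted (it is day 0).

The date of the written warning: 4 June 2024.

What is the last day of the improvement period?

25 August 2024

The last day of the improvement period: 4 June 2024 + 82 days = 25 August 2024.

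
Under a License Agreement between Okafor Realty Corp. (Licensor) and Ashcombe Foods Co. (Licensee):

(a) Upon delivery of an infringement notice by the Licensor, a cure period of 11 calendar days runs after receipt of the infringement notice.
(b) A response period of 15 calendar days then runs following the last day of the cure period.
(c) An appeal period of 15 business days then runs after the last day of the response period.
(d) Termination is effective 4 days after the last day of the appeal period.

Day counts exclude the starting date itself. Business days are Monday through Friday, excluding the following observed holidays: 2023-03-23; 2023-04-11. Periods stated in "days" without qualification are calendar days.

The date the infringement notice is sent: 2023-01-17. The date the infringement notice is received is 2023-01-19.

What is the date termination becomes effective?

2023-03-11

The last day of the cure period: 2023-01-19 + 11 days = 2023-01-30.
The last day of the response period: 15 calendar days after 2023-01-30 is 2023-02-14.
The last day of the appeal period: 15 business days after Tuesday, 2023-02-14, skipping weekends — Feb 15, Feb 16, Feb 17, Feb 20, …, Mar 3, Mar 6, Mar 7 — lands on Tuesday, 2023-03-07.
The date termination becomes effective: 4 calendar days after 2023-03-07 is 2023-03-11.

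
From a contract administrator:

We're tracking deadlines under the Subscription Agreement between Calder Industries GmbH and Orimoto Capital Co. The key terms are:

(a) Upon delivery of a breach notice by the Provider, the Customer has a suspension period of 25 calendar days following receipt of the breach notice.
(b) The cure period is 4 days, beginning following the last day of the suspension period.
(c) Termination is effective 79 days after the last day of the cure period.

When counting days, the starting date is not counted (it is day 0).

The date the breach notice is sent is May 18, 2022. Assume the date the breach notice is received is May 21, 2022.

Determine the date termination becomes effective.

Sep 6, 2022

The last day of the suspension period: May 21, 2022 + 25 days = Jun 15, 2022.
The last day of the cure period: Jun 15, 2022 + 4 days = Jun 19, 2022.
The date termination becomes effective: Jun 19, 2022 + 79 days = Sep 6, 2022.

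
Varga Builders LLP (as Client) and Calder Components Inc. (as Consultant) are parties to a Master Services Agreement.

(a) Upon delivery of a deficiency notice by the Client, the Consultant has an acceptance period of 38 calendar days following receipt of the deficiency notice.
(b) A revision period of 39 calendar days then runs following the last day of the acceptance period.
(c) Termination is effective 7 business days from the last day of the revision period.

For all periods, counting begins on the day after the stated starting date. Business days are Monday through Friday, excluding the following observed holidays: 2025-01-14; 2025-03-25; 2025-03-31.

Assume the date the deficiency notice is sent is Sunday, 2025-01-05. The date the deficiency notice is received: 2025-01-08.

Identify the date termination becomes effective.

2025-04-07

The last day of the acceptance period: 38 calendar days after 2025-01-08 is 2025-02-15.
Adding 39 calendar days to 2025-02-15 gives 2025-03-26, which is the last day of the revision period.
From Wednesday, 2025-03-26, 7 business days (Mar 27, Mar 28, Apr 1, Apr 2, Apr 3, Apr 4, Apr 7, skipping weekends and the listed holiday on Mar 31) brings us to Monday, 2025-04-07, which is the date termination becomes effective.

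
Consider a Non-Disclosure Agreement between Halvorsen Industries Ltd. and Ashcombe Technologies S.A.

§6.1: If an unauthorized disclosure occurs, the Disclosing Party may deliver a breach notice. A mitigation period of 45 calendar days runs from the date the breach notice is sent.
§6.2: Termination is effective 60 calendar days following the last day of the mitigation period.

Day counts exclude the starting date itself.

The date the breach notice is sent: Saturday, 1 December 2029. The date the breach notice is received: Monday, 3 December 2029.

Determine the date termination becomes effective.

The last day of the mitigation period: 1 December 2029 + 45 days = 15 January 2030.
Adding 60 calendar days to 15 January 2030 gives 16 March 2030, which is the date termination becomes effective.

16 March 2030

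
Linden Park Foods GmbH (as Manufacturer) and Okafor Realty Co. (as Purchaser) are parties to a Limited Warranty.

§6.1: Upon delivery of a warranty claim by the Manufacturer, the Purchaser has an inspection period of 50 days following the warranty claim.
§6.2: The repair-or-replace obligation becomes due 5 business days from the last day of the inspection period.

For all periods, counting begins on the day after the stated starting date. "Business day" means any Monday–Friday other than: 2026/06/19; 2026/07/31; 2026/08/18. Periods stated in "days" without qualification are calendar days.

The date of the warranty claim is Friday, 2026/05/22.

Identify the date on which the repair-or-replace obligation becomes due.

Adding 50 calendar days to 2026/05/22 gives 2026/07/11, which is the last day of the inspection period.
The date on which the repair-or-replace obligation becomes due: counting 5 business days from Saturday, 2026/07/11 (Jul 13, Jul 14, Jul 15, Jul 16, Jul 17, skipping weekends) reaches Friday, 2026/07/17.

2026/07/17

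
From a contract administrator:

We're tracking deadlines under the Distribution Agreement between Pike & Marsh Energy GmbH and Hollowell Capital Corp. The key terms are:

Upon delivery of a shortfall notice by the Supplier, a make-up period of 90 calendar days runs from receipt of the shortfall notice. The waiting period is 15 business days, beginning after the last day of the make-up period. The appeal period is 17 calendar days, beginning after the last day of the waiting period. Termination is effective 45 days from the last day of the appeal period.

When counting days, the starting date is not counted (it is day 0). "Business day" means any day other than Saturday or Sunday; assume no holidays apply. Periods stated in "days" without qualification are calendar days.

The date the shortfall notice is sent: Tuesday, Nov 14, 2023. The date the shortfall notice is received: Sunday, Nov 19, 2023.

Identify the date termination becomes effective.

The last day of the make-up period: Nov 19, 2023 + 90 days = Feb 17, 2024.
From Saturday, Feb 17, 2024, 15 business days (Feb 19, Feb 20, Feb 21, Feb 22, …, Mar 6, Mar 7, Mar 8, skipping weekends) brings us to Friday, Mar 8, 2024, which is the last day of the waiting period.
Adding 17 calendar days to Mar 8, 2024 gives Mar 25, 2024, which is the last day of the appeal period.
Adding 45 calendar days to Mar 25, 2024 gives May 9, 2024, which is the date termination becomes effective.

May 9, 2024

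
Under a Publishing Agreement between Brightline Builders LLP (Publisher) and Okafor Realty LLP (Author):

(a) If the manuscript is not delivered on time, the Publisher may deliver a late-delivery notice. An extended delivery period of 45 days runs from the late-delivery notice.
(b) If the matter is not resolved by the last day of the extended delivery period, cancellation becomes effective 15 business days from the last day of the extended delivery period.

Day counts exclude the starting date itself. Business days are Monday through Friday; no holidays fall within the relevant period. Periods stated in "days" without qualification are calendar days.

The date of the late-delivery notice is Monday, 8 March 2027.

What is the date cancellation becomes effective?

13 May 2027

The last day of the extended delivery period: 8 March 2027 + 45 days = 22 April 2027.
The date cancellation becomes effective: counting 15 business days from Thursday, 22 April 2027 (Apr 23, Apr 26, Apr 27, Apr 28, …, May 11, May 12, May 13, skipping weekends) reaches Thursday, 13 May 2027.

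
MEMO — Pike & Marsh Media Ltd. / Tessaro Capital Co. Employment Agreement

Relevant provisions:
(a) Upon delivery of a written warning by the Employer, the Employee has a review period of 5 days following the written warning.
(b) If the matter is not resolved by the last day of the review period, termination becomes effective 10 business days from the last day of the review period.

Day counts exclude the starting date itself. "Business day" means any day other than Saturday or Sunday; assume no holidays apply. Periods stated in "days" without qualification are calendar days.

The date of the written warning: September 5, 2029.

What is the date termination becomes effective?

September 24, 2029

The last day of the review period: 5 calendar days after September 5, 2029 is September 10, 2029.
From Monday, September 10, 2029, 10 business days (Sep 11, Sep 12, Sep 13, Sep 14, Sep 17, Sep 18, Sep 19, Sep 20, Sep 21, Sep 24, skipping weekends) brings us to Monday, September 24, 2029, which is the date termination becomes effective.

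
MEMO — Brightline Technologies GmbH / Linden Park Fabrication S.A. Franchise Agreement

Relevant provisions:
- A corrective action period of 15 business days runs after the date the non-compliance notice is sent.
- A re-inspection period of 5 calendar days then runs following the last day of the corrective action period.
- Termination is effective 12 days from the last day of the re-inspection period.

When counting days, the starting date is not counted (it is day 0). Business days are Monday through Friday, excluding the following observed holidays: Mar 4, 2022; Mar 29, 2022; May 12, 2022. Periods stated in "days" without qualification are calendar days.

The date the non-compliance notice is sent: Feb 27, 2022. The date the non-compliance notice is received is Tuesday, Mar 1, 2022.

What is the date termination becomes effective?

Apr 7, 2022

The last day of the corrective action period: 15 business days after Sunday, Feb 27, 2022, skipping weekends and the listed holiday on Mar 4 — Feb 28, Mar 1, Mar 2, Mar 3, …, Mar 17, Mar 18, Mar 21 — lands on Monday, Mar 21, 2022.
Adding 5 calendar days to Mar 21, 2022 gives Mar 26, 2022, which is the last day of the re-inspection period.
The date termination becomes effective: Mar 26, 2022 + 12 days = Apr 7, 2022.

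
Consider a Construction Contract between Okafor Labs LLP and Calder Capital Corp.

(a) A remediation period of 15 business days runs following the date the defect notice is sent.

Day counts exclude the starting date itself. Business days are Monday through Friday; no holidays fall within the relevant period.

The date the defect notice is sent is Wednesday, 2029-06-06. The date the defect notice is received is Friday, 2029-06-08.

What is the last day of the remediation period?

From Wednesday, 2029-06-06, 15 business days (Jun 7, Jun 8, Jun 11, Jun 12, …, Jun 25, Jun 26, Jun 27, skipping weekends) brings us to Wednesday, 2029-06-27, which is the last day of the remediation period.

2029-06-27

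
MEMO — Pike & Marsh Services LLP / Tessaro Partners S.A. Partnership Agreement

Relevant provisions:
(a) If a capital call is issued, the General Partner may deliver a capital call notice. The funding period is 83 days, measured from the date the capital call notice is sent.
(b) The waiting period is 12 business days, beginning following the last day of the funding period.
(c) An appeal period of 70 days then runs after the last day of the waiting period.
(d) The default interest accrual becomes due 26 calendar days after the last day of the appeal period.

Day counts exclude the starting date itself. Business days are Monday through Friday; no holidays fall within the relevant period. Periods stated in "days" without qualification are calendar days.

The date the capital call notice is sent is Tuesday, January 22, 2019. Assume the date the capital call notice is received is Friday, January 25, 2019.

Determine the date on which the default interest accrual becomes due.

August 5, 2019

Adding 83 calendar days to January 22, 2019 gives April 15, 2019, which is the last day of the funding period.
The last day of the waiting period: counting 12 business days from Monday, April 15, 2019 (Apr 16, Apr 17, Apr 18, Apr 19, …, Apr 29, Apr 30, May 1, skipping weekends) reaches Wednesday, May 1, 2019.
The last day of the appeal period: May 1, 2019 + 70 days = July 10, 2019.
Adding 26 calendar days to July 10, 2019 gives August 5, 2019, which is the date on which the default interest accrual becomes due.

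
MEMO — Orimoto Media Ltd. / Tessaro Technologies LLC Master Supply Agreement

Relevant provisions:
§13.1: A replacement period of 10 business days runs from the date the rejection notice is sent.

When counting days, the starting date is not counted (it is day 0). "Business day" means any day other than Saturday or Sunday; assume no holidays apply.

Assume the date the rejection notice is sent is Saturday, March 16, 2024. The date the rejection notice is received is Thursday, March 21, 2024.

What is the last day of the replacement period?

March 29, 2024

From Saturday, March 16, 2024, 10 business days (Mar 18, Mar 19, Mar 20, Mar 21, Mar 22, Mar 25, Mar 26, Mar 27, Mar 28, Mar 29, skipping weekends) brings us to Friday, March 29, 2024, which is the last day of the replacement period.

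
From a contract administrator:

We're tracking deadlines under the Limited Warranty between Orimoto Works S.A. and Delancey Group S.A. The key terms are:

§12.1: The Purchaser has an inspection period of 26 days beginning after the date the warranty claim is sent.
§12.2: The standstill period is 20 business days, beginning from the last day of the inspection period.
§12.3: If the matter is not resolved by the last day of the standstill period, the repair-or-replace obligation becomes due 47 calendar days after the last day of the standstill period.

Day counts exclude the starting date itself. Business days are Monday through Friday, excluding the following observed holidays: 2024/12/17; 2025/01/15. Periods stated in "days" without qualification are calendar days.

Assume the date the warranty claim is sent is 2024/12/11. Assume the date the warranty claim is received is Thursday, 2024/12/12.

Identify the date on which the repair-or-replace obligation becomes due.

The last day of the inspection period: 26 calendar days after 2024/12/11 is 2025/01/06.
From Monday, 2025/01/06, 20 business days (Jan 7, Jan 8, Jan 9, Jan 10, …, Jan 31, Feb 3, Feb 4, skipping weekends and the listed holiday on Jan 15) brings us to Tuesday, 2025/02/04, which is the last day of the standstill period.
The date on which the repair-or-replace obligation becomes due: 2025/02/04 + 47 days = 2025/03/23.

2025/03/23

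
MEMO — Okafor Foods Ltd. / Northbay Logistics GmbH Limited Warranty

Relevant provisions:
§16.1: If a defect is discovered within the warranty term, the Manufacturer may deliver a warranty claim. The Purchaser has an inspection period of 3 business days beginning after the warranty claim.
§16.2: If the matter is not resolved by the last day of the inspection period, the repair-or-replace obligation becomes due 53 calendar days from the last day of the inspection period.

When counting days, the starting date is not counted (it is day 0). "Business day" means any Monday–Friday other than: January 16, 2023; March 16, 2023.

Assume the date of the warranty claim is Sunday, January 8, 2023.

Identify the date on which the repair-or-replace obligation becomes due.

March 5, 2023

From Sunday, January 8, 2023, 3 business days (Jan 9, Jan 10, Jan 11, skipping weekends) brings us to Wednesday, January 11, 2023, which is the last day of the inspection period.
Adding 53 calendar days to January 11, 2023 gives March 5, 2023, which is the date on which the repair-or-replace obligation becomes due.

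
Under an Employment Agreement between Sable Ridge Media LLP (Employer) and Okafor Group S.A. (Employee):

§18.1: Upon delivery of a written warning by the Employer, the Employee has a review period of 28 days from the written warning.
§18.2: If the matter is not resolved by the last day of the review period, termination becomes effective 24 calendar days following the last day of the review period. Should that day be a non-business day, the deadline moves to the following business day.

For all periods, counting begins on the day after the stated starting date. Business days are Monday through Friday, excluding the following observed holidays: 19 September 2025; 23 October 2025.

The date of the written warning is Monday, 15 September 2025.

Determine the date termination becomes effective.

6 November 2025

The last day of the review period: 28 calendar days after 15 September 2025 is 13 October 2025.
Adding 24 calendar days to 13 October 2025 gives 6 November 2025, which is the date termination becomes effective. 6 November 2025 is a Thursday and is not a listed holiday, so no roll-forward applies.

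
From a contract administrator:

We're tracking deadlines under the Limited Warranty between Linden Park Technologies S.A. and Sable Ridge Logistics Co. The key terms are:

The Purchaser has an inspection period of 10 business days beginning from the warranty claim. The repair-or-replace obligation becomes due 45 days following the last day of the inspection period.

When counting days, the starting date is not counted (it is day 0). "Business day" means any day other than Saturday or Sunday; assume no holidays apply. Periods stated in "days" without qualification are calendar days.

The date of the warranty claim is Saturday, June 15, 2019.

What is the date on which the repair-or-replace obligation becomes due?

The last day of the inspection period: counting 10 business days from Saturday, June 15, 2019 (Jun 17, Jun 18, Jun 19, Jun 20, Jun 21, Jun 24, Jun 25, Jun 26, Jun 27, Jun 28, skipping weekends) reaches Friday, June 28, 2019.
The date on which the repair-or-replace obligation becomes due: June 28, 2019 + 45 days = August 12, 2019.

August 12, 2019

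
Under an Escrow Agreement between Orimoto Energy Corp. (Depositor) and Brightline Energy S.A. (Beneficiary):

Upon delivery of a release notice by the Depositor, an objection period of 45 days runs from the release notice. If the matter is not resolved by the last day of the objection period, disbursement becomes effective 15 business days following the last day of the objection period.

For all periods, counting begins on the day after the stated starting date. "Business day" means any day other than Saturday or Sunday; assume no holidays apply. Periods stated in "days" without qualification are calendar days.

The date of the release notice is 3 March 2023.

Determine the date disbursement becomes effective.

8 May 2023

The last day of the objection period: 3 March 2023 + 45 days = 17 April 2023.
The date disbursement becomes effective: counting 15 business days from Monday, 17 April 2023 (Apr 18, Apr 19, Apr 20, Apr 21, …, May 4, May 5, May 8, skipping weekends) reaches Monday, 8 May 2023.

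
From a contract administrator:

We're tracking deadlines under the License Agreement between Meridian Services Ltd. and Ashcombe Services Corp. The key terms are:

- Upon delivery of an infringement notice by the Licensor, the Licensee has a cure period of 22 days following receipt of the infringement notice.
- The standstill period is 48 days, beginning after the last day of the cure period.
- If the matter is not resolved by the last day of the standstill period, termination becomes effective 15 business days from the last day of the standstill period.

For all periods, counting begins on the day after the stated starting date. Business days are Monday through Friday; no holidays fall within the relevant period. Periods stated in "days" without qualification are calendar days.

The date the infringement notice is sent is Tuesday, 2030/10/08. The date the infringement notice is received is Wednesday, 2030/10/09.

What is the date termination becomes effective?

2031/01/08

The last day of the cure period: 22 calendar days after 2030/10/09 is 2030/10/31.
The last day of the standstill period: 48 calendar days after 2030/10/31 is 2030/12/18.
From Wednesday, 2030/12/18, 15 business days (Dec 19, Dec 20, Dec 23, Dec 24, …, Jan 6, Jan 7, Jan 8, skipping weekends) brings us to Wednesday, 2031/01/08, which is the date termination becomes effective.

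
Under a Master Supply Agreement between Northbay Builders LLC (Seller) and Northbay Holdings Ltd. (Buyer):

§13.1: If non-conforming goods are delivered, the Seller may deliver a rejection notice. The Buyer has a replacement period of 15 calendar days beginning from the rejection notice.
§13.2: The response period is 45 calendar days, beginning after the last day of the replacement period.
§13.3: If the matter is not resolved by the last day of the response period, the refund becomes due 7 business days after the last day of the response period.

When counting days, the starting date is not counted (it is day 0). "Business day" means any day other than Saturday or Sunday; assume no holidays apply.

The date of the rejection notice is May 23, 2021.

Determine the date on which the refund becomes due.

Aug 2, 2021

The last day of the replacement period: May 23, 2021 + 15 days = Jun 7, 2021.
The last day of the response period: 45 calendar days after Jun 7, 2021 is Jul 22, 2021.
The date on which the refund becomes due: counting 7 business days from Thursday, Jul 22, 2021 (Jul 23, Jul 26, Jul 27, Jul 28, Jul 29, Jul 30, Aug 2, skipping weekends) reaches Monday, Aug 2, 2021.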